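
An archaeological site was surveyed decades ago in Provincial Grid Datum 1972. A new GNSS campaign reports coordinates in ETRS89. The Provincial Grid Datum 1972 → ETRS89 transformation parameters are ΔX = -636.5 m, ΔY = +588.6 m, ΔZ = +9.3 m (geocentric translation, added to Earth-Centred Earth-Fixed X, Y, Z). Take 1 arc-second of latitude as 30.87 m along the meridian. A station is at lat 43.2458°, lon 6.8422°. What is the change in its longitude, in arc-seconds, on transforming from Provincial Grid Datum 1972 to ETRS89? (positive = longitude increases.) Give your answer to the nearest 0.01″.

Δλ = 29.36″

sin φ = 0.685130, cos φ = 0.728421, sin λ = 0.119135, cos λ = 0.992878.
East component: ΔE = −sin λ·ΔX + cos λ·ΔY = −(0.119135)(-636.5) + (0.992878)(588.6) = 660.24 m.
1° of latitude spans 3600 × 30.87 = 111132 m; at latitude φ, 1° of longitude spans that × cos φ = 80950.9 m, so Δλ = 660.24 / 80950.9 × 3600 = 29.362″.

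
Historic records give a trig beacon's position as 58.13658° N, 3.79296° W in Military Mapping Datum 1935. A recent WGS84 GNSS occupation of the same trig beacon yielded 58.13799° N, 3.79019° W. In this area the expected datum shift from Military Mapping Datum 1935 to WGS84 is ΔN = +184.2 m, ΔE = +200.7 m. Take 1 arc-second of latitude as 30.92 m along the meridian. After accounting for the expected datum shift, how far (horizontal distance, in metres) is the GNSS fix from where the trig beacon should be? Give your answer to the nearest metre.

47 m

Observed coordinate differences: Δφ = +0.00141°, Δλ = +0.00277°.
Converting to metres (1° lat = 111312 m, cos φ = 0.527896): observed ΔN = 156.9 m, observed ΔE = 162.8 m.
Subtracting the expected shift leaves a residual of 156.9 − (184.2) = -27.3 m north and 162.8 − (200.7) = -37.9 m east.
Residual distance = √((-27.3)² + (-37.9)²) = 46.7 m.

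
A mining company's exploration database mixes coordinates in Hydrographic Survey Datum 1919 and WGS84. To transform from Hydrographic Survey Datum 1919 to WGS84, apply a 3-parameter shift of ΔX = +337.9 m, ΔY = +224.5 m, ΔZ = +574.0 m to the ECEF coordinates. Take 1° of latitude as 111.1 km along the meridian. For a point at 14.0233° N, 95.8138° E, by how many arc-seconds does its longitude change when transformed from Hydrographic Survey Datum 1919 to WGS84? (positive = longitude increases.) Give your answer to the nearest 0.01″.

Δλ = -11.99″

sin φ = 0.242316, cos φ = 0.970197, sin λ = 0.994856, cos λ = -0.101296.
East component: ΔE = −sin λ·ΔX + cos λ·ΔY = −(0.994856)(337.9) + (-0.101296)(224.5) = -358.90 m.
1° of latitude spans 111100 m; at latitude φ, 1° of longitude spans that × cos φ = 107788.9 m, so Δλ = -358.90 / 107788.9 × 3600 = -11.987″.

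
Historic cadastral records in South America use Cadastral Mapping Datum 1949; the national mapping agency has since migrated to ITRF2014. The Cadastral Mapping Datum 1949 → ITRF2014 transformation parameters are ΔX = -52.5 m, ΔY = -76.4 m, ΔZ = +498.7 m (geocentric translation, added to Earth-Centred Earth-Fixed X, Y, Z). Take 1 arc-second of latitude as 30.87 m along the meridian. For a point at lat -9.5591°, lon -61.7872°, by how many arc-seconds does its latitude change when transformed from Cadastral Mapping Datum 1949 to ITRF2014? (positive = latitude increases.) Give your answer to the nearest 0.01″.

Δφ = 16.16″

sin φ = -0.166065, cos φ = 0.986115, sin λ = -0.881198, cos λ = 0.472748.
North component: ΔN = −sin φ cos λ·ΔX − sin φ sin λ·ΔY + cos φ·ΔZ = −(-0.166065)(0.472748)(-52.5) − (-0.166065)(-0.881198)(-76.4) + (0.986115)(498.7) = 498.83 m.
1° of latitude spans 3600 × 30.87 = 111132 m, so Δφ = 498.83 / 111132 × 3600 = 16.159″.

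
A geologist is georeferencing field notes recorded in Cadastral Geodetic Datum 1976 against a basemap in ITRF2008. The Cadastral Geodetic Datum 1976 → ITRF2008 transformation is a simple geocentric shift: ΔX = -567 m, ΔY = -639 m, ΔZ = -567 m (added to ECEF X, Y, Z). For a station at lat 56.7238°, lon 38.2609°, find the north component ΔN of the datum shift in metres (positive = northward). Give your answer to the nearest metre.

At φ = 56.7238°, λ = 38.2609°: sin φ = 0.836035, cos φ = 0.548676, sin λ = 0.619243, cos λ = 0.785199.
ΔN = −sin φ cos λ·ΔX − sin φ sin λ·ΔY + cos φ·ΔZ = −(0.836035)(0.785199)(-567) − (0.836035)(0.619243)(-639) + (0.548676)(-567) = 391.93 m.

ΔN = 392 m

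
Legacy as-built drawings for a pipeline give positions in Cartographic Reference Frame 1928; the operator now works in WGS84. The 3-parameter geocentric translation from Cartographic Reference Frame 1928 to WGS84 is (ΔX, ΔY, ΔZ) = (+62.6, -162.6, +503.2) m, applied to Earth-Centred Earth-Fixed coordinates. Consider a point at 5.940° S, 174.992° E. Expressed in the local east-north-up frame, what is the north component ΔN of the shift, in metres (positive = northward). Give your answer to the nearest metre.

The local north axis is (−sin φ cos λ, −sin φ sin λ, cos φ), giving ΔN = -6.454 − 1.469 + 500.498 = 492.58 m.

ΔN = 493 m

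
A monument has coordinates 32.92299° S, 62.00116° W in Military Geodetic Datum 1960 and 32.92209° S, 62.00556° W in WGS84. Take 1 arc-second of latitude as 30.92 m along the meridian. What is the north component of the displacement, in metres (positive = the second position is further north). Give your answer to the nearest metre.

ΔN = 100 m

Δφ = -32.92209° − -32.92299° = +0.00090°; Δλ = -62.00556° − -62.00116° = -0.00440°.
1° of latitude = 3600 × 30.92 = 111312 m.
ΔN = Δφ × 111312 = 100.2 m; ΔE = Δλ × 111312 × cos(-32.92299°) = -0.00440 × 111312 × 0.839402 = -411.1 m.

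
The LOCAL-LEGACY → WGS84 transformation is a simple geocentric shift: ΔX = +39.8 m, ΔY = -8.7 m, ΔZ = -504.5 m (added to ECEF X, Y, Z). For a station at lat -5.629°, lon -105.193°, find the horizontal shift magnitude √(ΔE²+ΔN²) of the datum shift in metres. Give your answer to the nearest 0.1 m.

503.9 m

At φ = -5.629°, λ = -105.193°: sin φ = -0.098087, cos φ = 0.995178, sin λ = -0.965049, cos λ = -0.262071.
ΔE = −sin λ·ΔX + cos λ·ΔY = −(-0.965049)·(39.8) + (-0.262071)·(-8.7) = 40.69 m.
ΔN = −sin φ cos λ·ΔX − sin φ sin λ·ΔY + cos φ·ΔZ = −(-0.098087)(-0.262071)(39.8) − (-0.098087)(-0.965049)(-8.7) + (0.995178)(-504.5) = -502.27 m.
Horizontal magnitude = √(ΔE² + ΔN²) = √(40.69² + (-502.27)²) = 503.91 m.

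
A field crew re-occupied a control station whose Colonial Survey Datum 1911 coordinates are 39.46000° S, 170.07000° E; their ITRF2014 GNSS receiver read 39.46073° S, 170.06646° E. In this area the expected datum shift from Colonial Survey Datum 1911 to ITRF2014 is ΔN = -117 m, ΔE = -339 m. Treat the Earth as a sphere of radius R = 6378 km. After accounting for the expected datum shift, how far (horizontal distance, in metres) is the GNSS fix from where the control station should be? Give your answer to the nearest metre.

50 m

Observed coordinate differences: Δφ = -0.00073°, Δλ = -0.00354°.
Converting to metres (1° lat = 111317 m, cos φ = 0.772068): observed ΔN = -81.3 m, observed ΔE = -304.2 m.
Subtracting the expected shift leaves a residual of -81.3 − (-117) = 35.7 m north and -304.2 − (-339) = 34.8 m east.
Residual distance = √(35.7² + 34.8²) = 49.9 m.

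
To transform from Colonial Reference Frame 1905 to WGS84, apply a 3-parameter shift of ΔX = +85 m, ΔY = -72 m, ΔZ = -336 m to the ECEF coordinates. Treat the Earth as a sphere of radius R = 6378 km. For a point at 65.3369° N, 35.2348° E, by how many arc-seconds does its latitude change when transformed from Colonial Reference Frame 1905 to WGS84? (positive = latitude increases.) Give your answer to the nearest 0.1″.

Δφ = -5.4″

sin φ = 0.908777, cos φ = 0.417282, sin λ = 0.576929, cos λ = 0.816795.
North component: ΔN = −sin φ cos λ·ΔX − sin φ sin λ·ΔY + cos φ·ΔZ = −(0.908777)(0.816795)(85) − (0.908777)(0.576929)(-72) + (0.417282)(-336) = -165.55 m.
1° of latitude spans πR/180 = 111317 m, so Δφ = -165.55 / 111317 × 3600 = -5.354″.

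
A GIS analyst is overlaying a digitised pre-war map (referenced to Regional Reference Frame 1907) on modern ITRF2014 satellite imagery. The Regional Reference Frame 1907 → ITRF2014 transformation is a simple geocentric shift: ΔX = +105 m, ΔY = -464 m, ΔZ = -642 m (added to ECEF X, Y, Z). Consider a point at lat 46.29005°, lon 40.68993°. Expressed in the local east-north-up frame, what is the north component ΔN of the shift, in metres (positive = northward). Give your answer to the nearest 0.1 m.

At φ = 46.29005°, λ = 40.68993°: sin φ = 0.722847, cos φ = 0.691008, sin λ = 0.651965, cos λ = 0.758249.
ΔN = −sin φ cos λ·ΔX − sin φ sin λ·ΔY + cos φ·ΔZ = −(0.722847)(0.758249)(105) − (0.722847)(0.651965)(-464) + (0.691008)(-642) = -282.51 m.

ΔN = -282.5 m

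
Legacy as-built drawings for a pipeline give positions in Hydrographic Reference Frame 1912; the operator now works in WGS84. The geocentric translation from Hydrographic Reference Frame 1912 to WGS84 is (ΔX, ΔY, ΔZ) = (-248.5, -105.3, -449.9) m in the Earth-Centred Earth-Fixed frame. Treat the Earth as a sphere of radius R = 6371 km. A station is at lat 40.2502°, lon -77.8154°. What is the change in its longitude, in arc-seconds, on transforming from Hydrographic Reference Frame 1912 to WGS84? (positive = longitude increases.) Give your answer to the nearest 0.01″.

sin φ = 0.646127, cos φ = 0.763230, sin λ = -0.977473, cos λ = 0.211062.
East component: ΔE = −sin λ·ΔX + cos λ·ΔY = −(-0.977473)(-248.5) + (0.211062)(-105.3) = -265.13 m.
1° of latitude spans πR/180 = 111195 m; at latitude φ, 1° of longitude spans that × cos φ = 84867.3 m, so Δλ = -265.13 / 84867.3 × 3600 = -11.246″.

Δλ = -11.25″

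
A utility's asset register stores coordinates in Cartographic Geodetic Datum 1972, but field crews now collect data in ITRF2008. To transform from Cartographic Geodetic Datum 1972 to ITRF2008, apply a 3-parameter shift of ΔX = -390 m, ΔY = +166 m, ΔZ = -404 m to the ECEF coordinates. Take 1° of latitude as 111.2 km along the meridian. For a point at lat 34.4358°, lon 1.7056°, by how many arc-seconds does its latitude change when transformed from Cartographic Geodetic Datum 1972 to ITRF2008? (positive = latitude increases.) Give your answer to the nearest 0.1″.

sin φ = 0.565482, cos φ = 0.824760, sin λ = 0.029764, cos λ = 0.999557.
North component: ΔN = −sin φ cos λ·ΔX − sin φ sin λ·ΔY + cos φ·ΔZ = −(0.565482)(0.999557)(-390) − (0.565482)(0.029764)(166) + (0.824760)(-404) = -115.56 m.
1° of latitude spans 111200 m, so Δφ = -115.56 / 111200 × 3600 = -3.741″.

Δφ = -3.7″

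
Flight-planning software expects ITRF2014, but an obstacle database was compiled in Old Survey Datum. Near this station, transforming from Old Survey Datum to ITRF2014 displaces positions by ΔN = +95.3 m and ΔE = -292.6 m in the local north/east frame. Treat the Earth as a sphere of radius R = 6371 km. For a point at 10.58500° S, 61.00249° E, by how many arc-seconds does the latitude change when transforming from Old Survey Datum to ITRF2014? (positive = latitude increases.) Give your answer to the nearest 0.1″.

On a sphere of radius R, 1 rad of latitude = R, so Δφ = ΔN / R = 95.3 / 6371000 = 1.4958e-05 rad = 3.085″.

Δφ = 3.1″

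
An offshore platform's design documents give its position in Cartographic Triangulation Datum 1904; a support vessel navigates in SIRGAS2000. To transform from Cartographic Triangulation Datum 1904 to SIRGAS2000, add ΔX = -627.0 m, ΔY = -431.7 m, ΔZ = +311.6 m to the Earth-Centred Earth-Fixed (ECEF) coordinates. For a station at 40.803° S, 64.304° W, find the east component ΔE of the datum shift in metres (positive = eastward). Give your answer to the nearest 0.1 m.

ΔE = -752.2 m

The local east axis at (φ, λ) is (−sin λ, cos λ, 0), so ΔE = −sin(-64.304°)·(-627.0) + cos(-64.304°)·(-431.7) = -752.18 m.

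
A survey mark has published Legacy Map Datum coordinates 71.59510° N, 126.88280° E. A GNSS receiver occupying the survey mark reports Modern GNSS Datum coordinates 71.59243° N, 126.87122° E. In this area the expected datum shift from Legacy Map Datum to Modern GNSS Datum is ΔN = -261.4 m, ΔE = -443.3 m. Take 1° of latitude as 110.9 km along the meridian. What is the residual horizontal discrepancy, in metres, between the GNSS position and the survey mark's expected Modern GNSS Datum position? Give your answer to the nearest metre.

51 m

Observed coordinate differences: Δφ = -0.00267°, Δλ = -0.01158°.
Converting to metres (1° lat = 110900 m, cos φ = 0.315730): observed ΔN = -296.1 m, observed ΔE = -405.5 m.
Subtracting the expected shift leaves a residual of -296.1 − (-261.4) = -34.7 m north and -405.5 − (-443.3) = 37.8 m east.
Residual distance = √((-34.7)² + 37.8²) = 51.3 m.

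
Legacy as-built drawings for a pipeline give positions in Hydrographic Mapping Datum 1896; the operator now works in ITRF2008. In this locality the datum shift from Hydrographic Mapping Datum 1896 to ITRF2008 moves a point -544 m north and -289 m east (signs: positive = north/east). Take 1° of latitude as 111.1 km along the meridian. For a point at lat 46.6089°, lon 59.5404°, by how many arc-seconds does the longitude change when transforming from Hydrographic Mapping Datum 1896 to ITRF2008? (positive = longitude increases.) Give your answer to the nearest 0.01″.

Δλ = -13.63″

At latitude 46.6089°, cos φ = 0.686975.
1° of longitude at this latitude = 111.1 × cos φ = 76.32 km, so Δλ = -289.0 / 76322.9 = -0.0037865° = -13.632″.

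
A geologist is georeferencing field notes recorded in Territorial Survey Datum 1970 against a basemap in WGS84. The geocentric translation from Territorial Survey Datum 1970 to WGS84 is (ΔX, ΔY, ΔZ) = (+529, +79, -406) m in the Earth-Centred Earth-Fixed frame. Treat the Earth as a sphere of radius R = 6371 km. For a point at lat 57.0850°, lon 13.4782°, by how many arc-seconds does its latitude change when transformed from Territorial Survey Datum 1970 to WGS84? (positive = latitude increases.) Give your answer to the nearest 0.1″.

Δφ = -21.6″

sin φ = 0.839478, cos φ = 0.543394, sin λ = 0.233075, cos λ = 0.972459.
North component: ΔN = −sin φ cos λ·ΔX − sin φ sin λ·ΔY + cos φ·ΔZ = −(0.839478)(0.972459)(529) − (0.839478)(0.233075)(79) + (0.543394)(-406) = -667.93 m.
1° of latitude spans πR/180 = 111195 m, so Δφ = -667.93 / 111195 × 3600 = -21.625″.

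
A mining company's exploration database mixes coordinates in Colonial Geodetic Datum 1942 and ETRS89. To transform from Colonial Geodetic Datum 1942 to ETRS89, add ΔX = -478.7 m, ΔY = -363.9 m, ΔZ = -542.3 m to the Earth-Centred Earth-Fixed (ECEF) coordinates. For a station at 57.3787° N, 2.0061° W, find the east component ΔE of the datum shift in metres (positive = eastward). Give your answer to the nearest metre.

The local east axis at (φ, λ) is (−sin λ, cos λ, 0), so ΔE = −sin(-2.0061°)·(-478.7) + cos(-2.0061°)·(-363.9) = -380.43 m.

ΔE = -380 m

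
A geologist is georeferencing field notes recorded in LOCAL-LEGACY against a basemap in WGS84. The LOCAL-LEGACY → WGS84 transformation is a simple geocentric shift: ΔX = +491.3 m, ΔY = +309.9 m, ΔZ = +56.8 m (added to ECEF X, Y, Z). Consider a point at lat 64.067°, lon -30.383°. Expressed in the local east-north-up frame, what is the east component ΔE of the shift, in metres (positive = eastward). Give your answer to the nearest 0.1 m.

ΔE = 515.8 m

The local east axis at (φ, λ) is (−sin λ, cos λ, 0), so ΔE = −sin(-30.383°)·491.3 + cos(-30.383°)·309.9 = 515.83 m.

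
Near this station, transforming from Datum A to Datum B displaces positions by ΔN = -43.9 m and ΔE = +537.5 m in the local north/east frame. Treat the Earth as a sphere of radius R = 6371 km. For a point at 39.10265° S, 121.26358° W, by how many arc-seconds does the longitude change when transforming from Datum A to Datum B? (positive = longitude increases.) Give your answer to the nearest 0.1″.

At latitude -39.10265°, cos φ = 0.776017.
One radian of longitude at latitude φ spans R cos φ, so Δλ = ΔE / (R cos φ) = 537.5 / (6371000 × 0.776017) = 1.0872e-04 rad = 22.425″.

Δλ = 22.4″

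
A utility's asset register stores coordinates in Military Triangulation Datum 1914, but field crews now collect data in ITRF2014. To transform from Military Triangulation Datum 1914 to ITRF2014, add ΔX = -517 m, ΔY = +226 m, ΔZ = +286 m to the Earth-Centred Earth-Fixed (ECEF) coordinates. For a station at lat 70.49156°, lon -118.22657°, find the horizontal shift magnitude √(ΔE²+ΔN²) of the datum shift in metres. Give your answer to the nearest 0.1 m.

The local east axis at (φ, λ) is (−sin λ, cos λ, 0), so ΔE = −sin(-118.22657°)·(-517) + cos(-118.22657°)·226 = -562.41 m.
The local north axis is (−sin φ cos λ, −sin φ sin λ, cos φ), giving ΔN = -230.483 + 187.694 + 95.508 = 52.72 m.
Horizontal magnitude = √(ΔE² + ΔN²) = √((-562.41)² + 52.72²) = 564.87 m.

564.9 m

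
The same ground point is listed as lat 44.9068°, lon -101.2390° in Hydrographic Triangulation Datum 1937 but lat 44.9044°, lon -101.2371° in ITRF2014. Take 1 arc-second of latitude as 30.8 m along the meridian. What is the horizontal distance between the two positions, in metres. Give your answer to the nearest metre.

305 m

Δφ = 44.9044° − 44.9068° = -0.0024°; Δλ = -101.2371° − -101.2390° = +0.0019°.
1° of latitude = 3600 × 30.80 = 110880 m.
ΔN = Δφ × 110880 = -266.1 m; ΔE = Δλ × 110880 × cos(44.9068°) = +0.0019 × 110880 × 0.708256 = 149.2 m.
Distance = √(ΔE² + ΔN²) = √(149.2² + (-266.1)²) = 305.1 m.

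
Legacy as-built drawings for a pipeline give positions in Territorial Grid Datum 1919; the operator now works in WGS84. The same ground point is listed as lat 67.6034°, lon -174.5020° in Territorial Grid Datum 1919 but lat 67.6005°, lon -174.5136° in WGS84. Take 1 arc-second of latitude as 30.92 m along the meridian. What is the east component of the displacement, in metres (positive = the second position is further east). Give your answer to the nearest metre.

Δφ = 67.6005° − 67.6034° = -0.0029°; Δλ = -174.5136° − -174.5020° = -0.0116°.
1° of latitude = 3600 × 30.92 = 111312 m.
ΔN = Δφ × 111312 = -322.8 m; ΔE = Δλ × 111312 × cos(67.6034°) = -0.0116 × 111312 × 0.381016 = -492.0 m.

ΔE = -492 m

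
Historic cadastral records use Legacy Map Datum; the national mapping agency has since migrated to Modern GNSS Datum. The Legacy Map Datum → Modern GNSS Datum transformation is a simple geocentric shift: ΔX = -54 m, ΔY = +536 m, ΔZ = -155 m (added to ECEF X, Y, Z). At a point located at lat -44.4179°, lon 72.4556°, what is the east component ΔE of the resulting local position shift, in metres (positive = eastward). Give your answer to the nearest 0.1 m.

ΔE = 213.1 m

The local east axis at (φ, λ) is (−sin λ, cos λ, 0), so ΔE = −sin(72.4556°)·(-54) + cos(72.4556°)·536 = 213.06 m.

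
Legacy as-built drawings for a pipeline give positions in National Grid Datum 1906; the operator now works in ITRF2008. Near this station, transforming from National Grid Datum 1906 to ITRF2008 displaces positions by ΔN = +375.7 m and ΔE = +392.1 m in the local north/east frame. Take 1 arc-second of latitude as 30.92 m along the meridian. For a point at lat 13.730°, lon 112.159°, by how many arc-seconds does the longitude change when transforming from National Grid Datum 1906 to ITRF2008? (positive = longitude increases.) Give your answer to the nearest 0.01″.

At latitude 13.730°, cos φ = 0.971425.
1″ of longitude at this latitude = 30.92 × cos φ = 30.0365 m, so Δλ = 392.1 / 30.0365 = 13.054″.

Δλ = 13.05″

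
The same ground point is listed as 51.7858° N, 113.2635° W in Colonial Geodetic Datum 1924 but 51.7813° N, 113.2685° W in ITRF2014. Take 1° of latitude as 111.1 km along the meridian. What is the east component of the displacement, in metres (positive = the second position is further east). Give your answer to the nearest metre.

ΔE = -344 m

Δφ = 51.7813° − 51.7858° = -0.0045°; Δλ = -113.2685° − -113.2635° = -0.0050°.
ΔN = Δφ × 111100 = -500.0 m; ΔE = Δλ × 111100 × cos(51.7858°) = -0.0050 × 111100 × 0.618603 = -343.6 m.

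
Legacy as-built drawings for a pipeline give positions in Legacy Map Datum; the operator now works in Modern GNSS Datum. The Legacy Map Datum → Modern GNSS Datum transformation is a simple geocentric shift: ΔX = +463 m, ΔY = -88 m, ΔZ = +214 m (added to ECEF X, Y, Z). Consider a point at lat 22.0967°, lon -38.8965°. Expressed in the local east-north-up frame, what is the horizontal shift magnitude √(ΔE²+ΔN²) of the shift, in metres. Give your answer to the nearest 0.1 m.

At φ = 22.0967°, λ = -38.8965°: sin φ = 0.376171, cos φ = 0.926550, sin λ = -0.627916, cos λ = 0.778282.
ΔE = −sin λ·ΔX + cos λ·ΔY = −(-0.627916)·(463) + (0.778282)·(-88) = 222.24 m.
ΔN = −sin φ cos λ·ΔX − sin φ sin λ·ΔY + cos φ·ΔZ = −(0.376171)(0.778282)(463) − (0.376171)(-0.627916)(-88) + (0.926550)(214) = 41.94 m.
Horizontal magnitude = √(ΔE² + ΔN²) = √(222.24² + 41.94²) = 226.16 m.

226.2 m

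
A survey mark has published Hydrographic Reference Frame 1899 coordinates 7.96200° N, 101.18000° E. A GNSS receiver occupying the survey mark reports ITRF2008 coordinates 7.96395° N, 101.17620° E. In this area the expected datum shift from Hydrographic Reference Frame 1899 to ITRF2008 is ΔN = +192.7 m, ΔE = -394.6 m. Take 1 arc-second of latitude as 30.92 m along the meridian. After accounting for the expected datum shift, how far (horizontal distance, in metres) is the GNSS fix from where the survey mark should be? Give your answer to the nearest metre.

Observed coordinate differences: Δφ = +0.00195°, Δλ = -0.00380°.
Converting to metres (1° lat = 111312 m, cos φ = 0.990360): observed ΔN = 217.1 m, observed ΔE = -418.9 m.
Subtracting the expected shift leaves a residual of 217.1 − (192.7) = 24.4 m north and -418.9 − (-394.6) = -24.3 m east.
Residual distance = √(24.4² + (-24.3)²) = 34.4 m.

34 m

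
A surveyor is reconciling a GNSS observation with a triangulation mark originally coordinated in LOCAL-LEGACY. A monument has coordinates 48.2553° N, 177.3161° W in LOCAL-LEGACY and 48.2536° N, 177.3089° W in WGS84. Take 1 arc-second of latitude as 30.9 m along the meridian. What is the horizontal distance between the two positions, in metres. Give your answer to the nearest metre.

Δφ = 48.2536° − 48.2553° = -0.0017°; Δλ = -177.3089° − -177.3161° = +0.0072°.
1° of latitude = 3600 × 30.90 = 111240 m.
ΔN = Δφ × 111240 = -189.1 m; ΔE = Δλ × 111240 × cos(48.2553°) = +0.0072 × 111240 × 0.665813 = 533.3 m.
Distance = √(ΔE² + ΔN²) = √(533.3² + (-189.1)²) = 565.8 m.

566 m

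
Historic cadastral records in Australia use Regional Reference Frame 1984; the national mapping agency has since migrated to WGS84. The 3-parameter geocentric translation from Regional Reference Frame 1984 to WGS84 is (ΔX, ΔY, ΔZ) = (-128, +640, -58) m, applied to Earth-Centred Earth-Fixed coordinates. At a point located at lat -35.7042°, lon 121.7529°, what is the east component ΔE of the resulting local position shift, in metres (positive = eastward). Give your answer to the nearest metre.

ΔE = -228 m

At φ = -35.7042°, λ = 121.7529°: sin φ = -0.583601, cos φ = 0.812041, sin λ = 0.850326, cos λ = -0.526257.
ΔE = −sin λ·ΔX + cos λ·ΔY = −(0.850326)·(-128) + (-0.526257)·(640) = -227.96 m.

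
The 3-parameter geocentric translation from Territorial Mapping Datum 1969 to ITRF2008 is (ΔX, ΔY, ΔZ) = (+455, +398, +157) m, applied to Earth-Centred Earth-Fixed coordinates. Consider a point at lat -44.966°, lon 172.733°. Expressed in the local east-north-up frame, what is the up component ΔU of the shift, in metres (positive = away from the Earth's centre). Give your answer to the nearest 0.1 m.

ΔU = -394.7 m

The local up (radial) axis is (cos φ cos λ, cos φ sin λ, sin φ), giving ΔU = -319.339 + 35.620 − 110.950 = -394.67 m.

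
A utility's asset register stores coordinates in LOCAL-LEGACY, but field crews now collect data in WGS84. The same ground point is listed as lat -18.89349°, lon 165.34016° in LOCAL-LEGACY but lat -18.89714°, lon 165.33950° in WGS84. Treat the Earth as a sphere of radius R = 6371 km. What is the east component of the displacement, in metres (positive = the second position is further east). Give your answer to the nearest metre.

Δφ = -18.89714° − -18.89349° = -0.00365°; Δλ = 165.33950° − 165.34016° = -0.00066°.
1° along a meridian = πR/180 = 111195 m.
ΔN = Δφ × 111195 = -405.9 m; ΔE = Δλ × 111195 × cos(-18.89349°) = -0.00066 × 111195 × 0.946122 = -69.4 m.

ΔE = -69 m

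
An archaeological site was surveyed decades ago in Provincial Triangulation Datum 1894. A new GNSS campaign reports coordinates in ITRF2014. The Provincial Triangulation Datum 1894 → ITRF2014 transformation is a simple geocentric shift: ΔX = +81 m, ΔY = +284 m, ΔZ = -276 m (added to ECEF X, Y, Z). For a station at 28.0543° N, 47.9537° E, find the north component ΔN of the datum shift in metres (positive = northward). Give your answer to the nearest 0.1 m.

The local north axis is (−sin φ cos λ, −sin φ sin λ, cos φ), giving ΔN = -25.513 − 99.188 − 243.571 = -368.27 m.

ΔN = -368.3 m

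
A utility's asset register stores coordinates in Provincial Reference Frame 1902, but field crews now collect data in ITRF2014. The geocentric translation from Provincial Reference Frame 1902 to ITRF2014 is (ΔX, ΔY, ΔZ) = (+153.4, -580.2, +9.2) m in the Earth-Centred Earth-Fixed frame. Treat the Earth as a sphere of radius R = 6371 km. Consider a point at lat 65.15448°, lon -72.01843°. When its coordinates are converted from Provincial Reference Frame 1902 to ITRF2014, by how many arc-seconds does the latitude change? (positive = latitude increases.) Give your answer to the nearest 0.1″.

sin φ = 0.907444, cos φ = 0.420173, sin λ = -0.951156, cos λ = 0.308711.
North component: ΔN = −sin φ cos λ·ΔX − sin φ sin λ·ΔY + cos φ·ΔZ = −(0.907444)(0.308711)(153.4) − (0.907444)(-0.951156)(-580.2) + (0.420173)(9.2) = -539.89 m.
1° of latitude spans πR/180 = 111195 m, so Δφ = -539.89 / 111195 × 3600 = -17.479″.

Δφ = -17.5″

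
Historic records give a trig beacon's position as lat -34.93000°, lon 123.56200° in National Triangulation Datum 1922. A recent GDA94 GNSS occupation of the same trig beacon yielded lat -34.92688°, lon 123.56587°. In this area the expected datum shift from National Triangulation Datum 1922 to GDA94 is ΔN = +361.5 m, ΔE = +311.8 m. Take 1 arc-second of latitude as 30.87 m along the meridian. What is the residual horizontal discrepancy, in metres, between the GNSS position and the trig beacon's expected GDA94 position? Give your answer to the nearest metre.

Observed coordinate differences: Δφ = +0.00312°, Δλ = +0.00387°.
Converting to metres (1° lat = 111132 m, cos φ = 0.819852): observed ΔN = 346.7 m, observed ΔE = 352.6 m.
Subtracting the expected shift leaves a residual of 346.7 − (361.5) = -14.8 m north and 352.6 − (311.8) = 40.8 m east.
Residual distance = √((-14.8)² + 40.8²) = 43.4 m.

43 m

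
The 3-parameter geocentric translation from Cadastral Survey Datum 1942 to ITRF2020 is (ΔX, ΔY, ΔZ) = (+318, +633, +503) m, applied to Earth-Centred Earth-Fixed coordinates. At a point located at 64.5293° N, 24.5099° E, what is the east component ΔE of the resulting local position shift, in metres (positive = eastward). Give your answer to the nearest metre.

The local east axis at (φ, λ) is (−sin λ, cos λ, 0), so ΔE = −sin(24.5099°)·318 + cos(24.5099°)·633 = 444.04 m.

ΔE = 444 m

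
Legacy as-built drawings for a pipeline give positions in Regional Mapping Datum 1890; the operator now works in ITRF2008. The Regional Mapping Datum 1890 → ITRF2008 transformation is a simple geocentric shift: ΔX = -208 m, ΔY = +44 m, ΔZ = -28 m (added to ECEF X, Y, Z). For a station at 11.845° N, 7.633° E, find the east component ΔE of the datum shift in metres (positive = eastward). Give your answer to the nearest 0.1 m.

ΔE = 71.2 m

At φ = 11.845°, λ = 7.633°: sin φ = 0.205265, cos φ = 0.978706, sin λ = 0.132827, cos λ = 0.991139.
ΔE = −sin λ·ΔX + cos λ·ΔY = −(0.132827)·(-208) + (0.991139)·(44) = 71.24 m.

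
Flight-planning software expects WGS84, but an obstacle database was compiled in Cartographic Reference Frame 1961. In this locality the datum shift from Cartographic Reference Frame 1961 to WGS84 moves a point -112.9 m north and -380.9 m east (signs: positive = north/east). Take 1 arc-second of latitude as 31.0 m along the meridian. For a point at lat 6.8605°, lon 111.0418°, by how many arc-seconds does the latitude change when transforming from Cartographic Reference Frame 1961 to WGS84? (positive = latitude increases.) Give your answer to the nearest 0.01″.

Δφ = -3.64″

1″ of latitude = 31.00 m, so Δφ = -112.9 / 31.00 = -3.642″.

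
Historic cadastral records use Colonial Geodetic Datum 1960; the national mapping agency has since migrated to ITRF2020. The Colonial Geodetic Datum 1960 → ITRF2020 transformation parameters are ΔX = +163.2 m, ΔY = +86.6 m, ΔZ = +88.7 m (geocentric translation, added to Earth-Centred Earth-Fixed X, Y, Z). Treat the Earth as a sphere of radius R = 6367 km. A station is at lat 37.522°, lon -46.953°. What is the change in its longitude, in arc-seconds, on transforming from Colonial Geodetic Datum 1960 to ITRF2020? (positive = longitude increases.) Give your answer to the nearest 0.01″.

sin φ = 0.609066, cos φ = 0.793120, sin λ = -0.730794, cos λ = 0.682598.
East component: ΔE = −sin λ·ΔX + cos λ·ΔY = −(-0.730794)(163.2) + (0.682598)(86.6) = 178.38 m.
1° of latitude spans πR/180 = 111125 m; at latitude φ, 1° of longitude spans that × cos φ = 88135.5 m, so Δλ = 178.38 / 88135.5 × 3600 = 7.286″.

Δλ = 7.29″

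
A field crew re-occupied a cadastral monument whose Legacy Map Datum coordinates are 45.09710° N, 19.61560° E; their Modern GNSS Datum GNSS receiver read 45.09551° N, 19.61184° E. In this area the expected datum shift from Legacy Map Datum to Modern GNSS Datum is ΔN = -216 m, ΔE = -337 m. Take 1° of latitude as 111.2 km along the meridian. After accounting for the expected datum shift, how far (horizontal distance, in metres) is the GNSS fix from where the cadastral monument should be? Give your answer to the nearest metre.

Observed coordinate differences: Δφ = -0.00159°, Δλ = -0.00376°.
Converting to metres (1° lat = 111200 m, cos φ = 0.705907): observed ΔN = -176.8 m, observed ΔE = -295.1 m.
Subtracting the expected shift leaves a residual of -176.8 − (-216) = 39.2 m north and -295.1 − (-337) = 41.9 m east.
Residual distance = √(39.2² + 41.9²) = 57.3 m.

57 m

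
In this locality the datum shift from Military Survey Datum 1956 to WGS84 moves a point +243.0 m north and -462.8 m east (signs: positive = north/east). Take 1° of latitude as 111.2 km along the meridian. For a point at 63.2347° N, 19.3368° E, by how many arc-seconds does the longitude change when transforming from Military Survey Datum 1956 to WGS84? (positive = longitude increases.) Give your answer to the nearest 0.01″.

Δλ = -33.27″

At latitude 63.2347°, cos φ = 0.450337.
1° of longitude at this latitude = 111.2 × cos φ = 50.08 km, so Δλ = -462.8 / 50077.5 = -0.0092417° = -33.270″.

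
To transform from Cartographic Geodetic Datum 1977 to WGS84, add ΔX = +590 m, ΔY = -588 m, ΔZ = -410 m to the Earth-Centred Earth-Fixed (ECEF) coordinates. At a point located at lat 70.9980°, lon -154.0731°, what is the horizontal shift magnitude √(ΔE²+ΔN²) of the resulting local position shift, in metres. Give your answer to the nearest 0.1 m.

796.7 m

At φ = 70.9980°, λ = -154.0731°: sin φ = 0.945507, cos φ = 0.325601, sin λ = -0.437224, cos λ = -0.899353.
ΔE = −sin λ·ΔX + cos λ·ΔY = −(-0.437224)·(590) + (-0.899353)·(-588) = 786.78 m.
ΔN = −sin φ cos λ·ΔX − sin φ sin λ·ΔY + cos φ·ΔZ = −(0.945507)(-0.899353)(590) − (0.945507)(-0.437224)(-588) + (0.325601)(-410) = 125.13 m.
Horizontal magnitude = √(ΔE² + ΔN²) = √(786.78² + 125.13²) = 796.67 m.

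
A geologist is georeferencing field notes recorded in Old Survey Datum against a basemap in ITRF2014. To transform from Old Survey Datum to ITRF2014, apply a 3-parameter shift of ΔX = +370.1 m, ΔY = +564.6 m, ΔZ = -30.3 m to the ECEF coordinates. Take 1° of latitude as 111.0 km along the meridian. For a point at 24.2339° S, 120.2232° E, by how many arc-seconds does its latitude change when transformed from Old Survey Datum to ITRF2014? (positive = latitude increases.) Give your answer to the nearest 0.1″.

Δφ = 3.1″

sin φ = -0.410463, cos φ = 0.911877, sin λ = 0.864071, cos λ = -0.503370.
North component: ΔN = −sin φ cos λ·ΔX − sin φ sin λ·ΔY + cos φ·ΔZ = −(-0.410463)(-0.503370)(370.1) − (-0.410463)(0.864071)(564.6) + (0.911877)(-30.3) = 96.15 m.
1° of latitude spans 111000 m, so Δφ = 96.15 / 111000 × 3600 = 3.118″.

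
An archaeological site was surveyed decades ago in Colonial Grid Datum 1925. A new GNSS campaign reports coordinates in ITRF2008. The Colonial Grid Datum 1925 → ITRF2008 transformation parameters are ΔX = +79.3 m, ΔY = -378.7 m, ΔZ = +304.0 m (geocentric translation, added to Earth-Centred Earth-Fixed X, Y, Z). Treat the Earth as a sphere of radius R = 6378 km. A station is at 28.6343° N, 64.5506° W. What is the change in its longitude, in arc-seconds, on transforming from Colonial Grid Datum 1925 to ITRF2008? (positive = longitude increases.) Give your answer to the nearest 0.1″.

Δλ = -3.4″

sin φ = 0.479217, cos φ = 0.877696, sin λ = -0.902965, cos λ = 0.429714.
East component: ΔE = −sin λ·ΔX + cos λ·ΔY = −(-0.902965)(79.3) + (0.429714)(-378.7) = -91.13 m.
1° of latitude spans πR/180 = 111317 m; at latitude φ, 1° of longitude spans that × cos φ = 97702.6 m, so Δλ = -91.13 / 97702.6 × 3600 = -3.358″.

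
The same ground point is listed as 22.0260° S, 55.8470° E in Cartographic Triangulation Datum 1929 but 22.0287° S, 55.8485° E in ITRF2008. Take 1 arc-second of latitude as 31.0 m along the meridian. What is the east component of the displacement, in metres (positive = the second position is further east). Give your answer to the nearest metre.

Δφ = -22.0287° − -22.0260° = -0.0027°; Δλ = 55.8485° − 55.8470° = +0.0015°.
1° of latitude = 3600 × 31.00 = 111600 m.
ΔN = Δφ × 111600 = -301.3 m; ΔE = Δλ × 111600 × cos(-22.0260°) = +0.0015 × 111600 × 0.927014 = 155.2 m.

ΔE = 155 m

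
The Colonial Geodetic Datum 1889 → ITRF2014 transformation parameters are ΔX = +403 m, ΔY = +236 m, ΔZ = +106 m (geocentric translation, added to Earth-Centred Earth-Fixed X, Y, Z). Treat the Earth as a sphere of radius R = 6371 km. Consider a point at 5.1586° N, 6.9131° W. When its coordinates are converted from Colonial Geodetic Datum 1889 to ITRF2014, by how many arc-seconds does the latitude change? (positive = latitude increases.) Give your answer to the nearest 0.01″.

Δφ = 2.34″

sin φ = 0.089913, cos φ = 0.995950, sin λ = -0.120364, cos λ = 0.992730.
North component: ΔN = −sin φ cos λ·ΔX − sin φ sin λ·ΔY + cos φ·ΔZ = −(0.089913)(0.992730)(403) − (0.089913)(-0.120364)(236) + (0.995950)(106) = 72.15 m.
1° of latitude spans πR/180 = 111195 m, so Δφ = 72.15 / 111195 × 3600 = 2.336″.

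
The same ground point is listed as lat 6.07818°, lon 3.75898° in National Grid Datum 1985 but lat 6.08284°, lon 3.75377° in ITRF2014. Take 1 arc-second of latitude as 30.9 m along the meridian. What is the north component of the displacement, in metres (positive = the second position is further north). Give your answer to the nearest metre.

Δφ = 6.08284° − 6.07818° = +0.00466°; Δλ = 3.75377° − 3.75898° = -0.00521°.
1° of latitude = 3600 × 30.90 = 111240 m.
ΔN = Δφ × 111240 = 518.4 m; ΔE = Δλ × 111240 × cos(6.07818°) = -0.00521 × 111240 × 0.994378 = -576.3 m.

ΔN = 518 m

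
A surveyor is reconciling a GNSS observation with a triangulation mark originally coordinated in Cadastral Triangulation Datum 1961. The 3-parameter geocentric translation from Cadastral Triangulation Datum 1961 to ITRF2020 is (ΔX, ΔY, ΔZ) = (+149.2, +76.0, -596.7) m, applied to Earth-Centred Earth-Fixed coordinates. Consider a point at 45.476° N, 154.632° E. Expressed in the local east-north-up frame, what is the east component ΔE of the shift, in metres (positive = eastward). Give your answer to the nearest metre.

At φ = 45.476°, λ = 154.632°: sin φ = 0.712957, cos φ = 0.701208, sin λ = 0.428431, cos λ = -0.903575.
ΔE = −sin λ·ΔX + cos λ·ΔY = −(0.428431)·(149.2) + (-0.903575)·(76.0) = -132.59 m.

ΔE = -133 m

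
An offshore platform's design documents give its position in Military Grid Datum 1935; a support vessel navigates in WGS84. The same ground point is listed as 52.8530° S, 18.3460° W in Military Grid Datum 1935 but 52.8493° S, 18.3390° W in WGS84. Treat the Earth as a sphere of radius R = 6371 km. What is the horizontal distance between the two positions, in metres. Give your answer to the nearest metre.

Δφ = -52.8493° − -52.8530° = +0.0037°; Δλ = -18.3390° − -18.3460° = +0.0070°.
1° along a meridian = πR/180 = 111195 m.
ΔN = Δφ × 111195 = 411.4 m; ΔE = Δλ × 111195 × cos(-52.8530°) = +0.0070 × 111195 × 0.603862 = 470.0 m.
Distance = √(ΔE² + ΔN²) = √(470.0² + 411.4²) = 624.7 m.

625 m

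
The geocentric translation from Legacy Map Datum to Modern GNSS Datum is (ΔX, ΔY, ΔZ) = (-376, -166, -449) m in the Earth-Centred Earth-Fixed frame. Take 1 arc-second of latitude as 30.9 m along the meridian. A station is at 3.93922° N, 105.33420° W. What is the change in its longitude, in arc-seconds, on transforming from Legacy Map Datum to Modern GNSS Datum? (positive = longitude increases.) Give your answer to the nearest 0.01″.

sin φ = 0.068698, cos φ = 0.997637, sin λ = -0.964400, cos λ = -0.264449.
East component: ΔE = −sin λ·ΔX + cos λ·ΔY = −(-0.964400)(-376) + (-0.264449)(-166) = -318.72 m.
1° of latitude spans 3600 × 30.90 = 111240 m; at latitude φ, 1° of longitude spans that × cos φ = 110977.2 m, so Δλ = -318.72 / 110977.2 × 3600 = -10.339″.

Δλ = -10.34″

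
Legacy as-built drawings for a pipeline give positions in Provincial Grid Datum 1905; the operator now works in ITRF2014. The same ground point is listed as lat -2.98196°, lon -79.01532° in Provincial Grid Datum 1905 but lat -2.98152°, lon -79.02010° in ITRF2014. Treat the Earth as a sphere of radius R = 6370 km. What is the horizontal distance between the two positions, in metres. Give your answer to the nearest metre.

Δφ = -2.98152° − -2.98196° = +0.00044°; Δλ = -79.02010° − -79.01532° = -0.00478°.
1° along a meridian = πR/180 = 111177 m.
ΔN = Δφ × 111177 = 48.9 m; ΔE = Δλ × 111177 × cos(-2.98196°) = -0.00478 × 111177 × 0.998646 = -530.7 m.
Distance = √(ΔE² + ΔN²) = √((-530.7)² + 48.9²) = 533.0 m.

533 m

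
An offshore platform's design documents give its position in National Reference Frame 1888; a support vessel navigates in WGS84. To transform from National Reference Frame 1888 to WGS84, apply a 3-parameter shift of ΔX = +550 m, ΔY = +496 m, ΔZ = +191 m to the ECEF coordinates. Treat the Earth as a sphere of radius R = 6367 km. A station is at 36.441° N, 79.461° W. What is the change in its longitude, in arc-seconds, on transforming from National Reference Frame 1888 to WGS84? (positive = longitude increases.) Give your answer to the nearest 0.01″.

Δλ = 25.43″

sin φ = 0.593995, cos φ = 0.804469, sin λ = -0.983131, cos λ = 0.182905.
East component: ΔE = −sin λ·ΔX + cos λ·ΔY = −(-0.983131)(550) + (0.182905)(496) = 631.44 m.
1° of latitude spans πR/180 = 111125 m; at latitude φ, 1° of longitude spans that × cos φ = 89396.7 m, so Δλ = 631.44 / 89396.7 × 3600 = 25.428″.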